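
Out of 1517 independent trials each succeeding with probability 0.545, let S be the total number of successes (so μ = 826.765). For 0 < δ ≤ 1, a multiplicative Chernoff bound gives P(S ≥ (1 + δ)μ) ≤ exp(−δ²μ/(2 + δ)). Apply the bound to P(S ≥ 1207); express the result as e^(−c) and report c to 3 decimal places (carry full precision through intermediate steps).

Write 1207 = (1 + δ)μ, so δ = 1207/826.765 − 1 = 0.459907…
Then the exponent is δ²μ/(2 + δ) = (1207 − μ)² / (μ·(2 + δ)) = 71.089165.

71.089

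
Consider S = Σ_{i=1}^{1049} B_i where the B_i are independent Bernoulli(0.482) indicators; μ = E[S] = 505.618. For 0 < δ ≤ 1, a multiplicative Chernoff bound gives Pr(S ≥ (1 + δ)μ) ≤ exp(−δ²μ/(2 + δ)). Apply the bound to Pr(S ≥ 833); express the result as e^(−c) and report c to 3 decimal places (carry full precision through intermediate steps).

Write 833 = (1 + δ)μ, so δ = 833/505.618 − 1 = 0.6474888…
Then the exponent is δ²μ/(2 + δ) = (833 − μ)² / (μ·(2 + δ)) = 80.066885.

80.067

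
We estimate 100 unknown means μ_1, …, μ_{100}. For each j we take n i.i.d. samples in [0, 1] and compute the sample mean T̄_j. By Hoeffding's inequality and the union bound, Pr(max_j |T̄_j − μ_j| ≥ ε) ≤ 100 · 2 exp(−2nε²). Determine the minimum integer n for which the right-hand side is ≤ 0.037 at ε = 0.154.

Need 2·100·exp(−2nε²) ≤ 0.037, i.e. exp(−2nε²) ≤ 0.037/200.
So 2nε² ≥ ln(200/0.037) = 8.595155.
Hence n ≥ 8.595155/(2·0.154²) = 181.210.
The smallest integer n is 182.

182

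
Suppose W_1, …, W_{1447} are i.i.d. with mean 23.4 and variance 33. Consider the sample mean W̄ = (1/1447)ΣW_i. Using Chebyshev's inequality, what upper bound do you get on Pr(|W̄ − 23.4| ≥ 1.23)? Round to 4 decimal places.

0.0151

Var(W̄) = Var(W_i)/n = 33/1447 = 0.022806.
Chebyshev: Pr(|W̄ − 23.4| ≥ 1.23) ≤ Var(W̄)/(1.23)² = 33/(1447·1.23²) = 0.0151.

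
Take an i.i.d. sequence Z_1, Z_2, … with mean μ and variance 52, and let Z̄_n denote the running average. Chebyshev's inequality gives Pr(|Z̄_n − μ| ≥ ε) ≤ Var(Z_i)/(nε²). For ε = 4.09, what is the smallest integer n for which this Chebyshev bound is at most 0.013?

Require 52/(n·4.09²) ≤ 0.013, i.e. n ≥ 52/(0.013·4.09²) = 239.119.
The smallest integer n is 240.

240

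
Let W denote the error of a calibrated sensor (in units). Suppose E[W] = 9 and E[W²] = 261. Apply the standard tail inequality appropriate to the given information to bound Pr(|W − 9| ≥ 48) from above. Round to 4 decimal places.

0.0781

The first two moments determine the variance, so Chebyshev's inequality is the sharpest standard bound available.
Var(W) = E[W²] − (E[W])² = 261 − 81 = 180.
Chebyshev's inequality: Pr(|W − μ| ≥ t) ≤ Var(W)/t² = 180/2304 = 0.0781.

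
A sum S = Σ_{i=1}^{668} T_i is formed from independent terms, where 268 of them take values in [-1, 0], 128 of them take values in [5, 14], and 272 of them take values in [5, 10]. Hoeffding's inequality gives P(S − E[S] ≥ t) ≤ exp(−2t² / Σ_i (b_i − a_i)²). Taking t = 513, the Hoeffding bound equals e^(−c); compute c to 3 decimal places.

30.187

Σ(b_i − a_i)² = 268·1² + 128·9² + 272·5² = 17436.
c = 2t² / 17436 = 2·513² / 17436 = 30.1869.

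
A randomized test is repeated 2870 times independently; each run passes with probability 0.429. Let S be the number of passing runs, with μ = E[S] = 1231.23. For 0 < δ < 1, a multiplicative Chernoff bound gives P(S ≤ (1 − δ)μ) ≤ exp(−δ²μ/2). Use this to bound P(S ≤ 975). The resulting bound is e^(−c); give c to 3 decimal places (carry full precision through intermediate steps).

26.662

Write 975 = (1 − δ)μ, so δ = 1 − 975/1231.23 = 0.208109…
Then the exponent is δ²μ/2 = (μ − 975)²/(2μ) = 26.661880.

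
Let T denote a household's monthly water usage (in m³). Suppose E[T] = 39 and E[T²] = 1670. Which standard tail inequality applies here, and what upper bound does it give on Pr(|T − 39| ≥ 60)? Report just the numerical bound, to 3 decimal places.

The first two moments determine the variance, so Chebyshev's inequality is the sharpest standard bound available.
Var(T) = E[T²] − (E[T])² = 1670 − 1521 = 149.
Chebyshev's inequality: Pr(|T − μ| ≥ t) ≤ Var(T)/t² = 149/3600 = 0.0414.

0.041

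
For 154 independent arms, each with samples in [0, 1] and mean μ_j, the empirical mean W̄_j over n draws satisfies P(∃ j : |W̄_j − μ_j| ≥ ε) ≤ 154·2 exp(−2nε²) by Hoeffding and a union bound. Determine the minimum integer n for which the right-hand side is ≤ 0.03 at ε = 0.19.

128

Need 2·154·exp(−2nε²) ≤ 0.03, i.e. exp(−2nε²) ≤ 0.03/308.
So 2nε² ≥ ln(308/0.03) = 9.236658.
Hence n ≥ 9.236658/(2·0.19²) = 127.932.
The smallest integer n is 128.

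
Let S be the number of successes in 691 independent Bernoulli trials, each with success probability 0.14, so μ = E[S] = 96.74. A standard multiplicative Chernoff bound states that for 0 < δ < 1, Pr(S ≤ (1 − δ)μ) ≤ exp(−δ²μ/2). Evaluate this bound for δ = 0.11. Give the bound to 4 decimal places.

0.5570

Exponent = δ²μ/2 = 0.11²·96.74/2 = 0.5853.
Bound = exp(−0.5853) = 0.55695.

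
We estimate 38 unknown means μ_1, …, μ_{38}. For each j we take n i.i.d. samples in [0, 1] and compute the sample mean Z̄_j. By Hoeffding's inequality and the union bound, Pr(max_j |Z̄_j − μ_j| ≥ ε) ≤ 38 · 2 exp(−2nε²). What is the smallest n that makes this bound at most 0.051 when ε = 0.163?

138

Need 2·38·exp(−2nε²) ≤ 0.051, i.e. exp(−2nε²) ≤ 0.051/76.
So 2nε² ≥ ln(76/0.051) = 7.306663.
Hence n ≥ 7.306663/(2·0.163²) = 137.504.
The smallest integer n is 138.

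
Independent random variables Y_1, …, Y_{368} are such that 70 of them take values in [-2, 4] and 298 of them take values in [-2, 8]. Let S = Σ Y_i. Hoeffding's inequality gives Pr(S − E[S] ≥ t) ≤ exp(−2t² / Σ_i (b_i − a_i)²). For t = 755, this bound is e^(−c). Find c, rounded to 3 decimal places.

Σ(b_i − a_i)² = 70·6² + 298·10² = 32320.
c = 2t² / 32320 = 2·755² / 32320 = 35.2738.

35.274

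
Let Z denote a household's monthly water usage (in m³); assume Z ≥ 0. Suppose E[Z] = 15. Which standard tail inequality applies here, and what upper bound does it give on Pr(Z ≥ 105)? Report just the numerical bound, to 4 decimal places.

Only the mean of a non-negative variable is known, so Markov's inequality is the applicable tail bound.
Markov's inequality: for a non-negative random variable, Pr(Z ≥ a) ≤ E[Z]/a.
Here E[Z] = 15 and a = 105, so the bound is 15/105 = 0.1429.

0.1429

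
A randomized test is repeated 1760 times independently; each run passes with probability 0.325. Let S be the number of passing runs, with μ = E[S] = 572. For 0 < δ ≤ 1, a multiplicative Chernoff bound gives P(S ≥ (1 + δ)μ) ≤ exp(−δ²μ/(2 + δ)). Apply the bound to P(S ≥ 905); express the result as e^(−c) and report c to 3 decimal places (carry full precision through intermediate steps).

Write 905 = (1 + δ)μ, so δ = 905/572 − 1 = 0.5821678…
Then the exponent is δ²μ/(2 + δ) = (905 − μ)² / (μ·(2 + δ)) = 75.077183.

75.077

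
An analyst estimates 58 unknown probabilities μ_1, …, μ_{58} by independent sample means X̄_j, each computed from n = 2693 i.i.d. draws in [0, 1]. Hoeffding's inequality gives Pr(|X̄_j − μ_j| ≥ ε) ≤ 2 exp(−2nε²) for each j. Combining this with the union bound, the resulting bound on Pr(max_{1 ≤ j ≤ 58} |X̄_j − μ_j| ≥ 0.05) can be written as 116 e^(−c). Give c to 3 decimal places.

Union bound over the 58 events: Pr(max_{1 ≤ j ≤ 58} |X̄_j − μ_j| ≥ 0.05) ≤ 58·2·exp(−2nε²) = 116 exp(−2·2693·0.05²).
So c = 2·2693·0.05² = 13.4650.

13.465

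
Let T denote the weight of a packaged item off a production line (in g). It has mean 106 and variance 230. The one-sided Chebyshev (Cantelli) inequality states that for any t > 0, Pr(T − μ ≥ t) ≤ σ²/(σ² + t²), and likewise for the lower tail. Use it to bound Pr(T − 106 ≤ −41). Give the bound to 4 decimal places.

Here σ² = 230 and t = 41, so σ² + t² = 1911.
Cantelli's bound: 230/1911 = 0.1204.

0.1204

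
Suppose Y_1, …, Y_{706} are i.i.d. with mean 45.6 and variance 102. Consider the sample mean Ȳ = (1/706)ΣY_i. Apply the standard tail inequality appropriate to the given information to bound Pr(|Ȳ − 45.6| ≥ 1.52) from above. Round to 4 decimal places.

0.0625

With mean and variance of each term known, Chebyshev's inequality bounds the deviation of the sum (or sample mean).
Var(Ȳ) = Var(Y_i)/n = 102/706 = 0.14448.
Chebyshev: Pr(|Ȳ − 45.6| ≥ 1.52) ≤ Var(Ȳ)/(1.52)² = 102/(706·1.52²) = 0.0625.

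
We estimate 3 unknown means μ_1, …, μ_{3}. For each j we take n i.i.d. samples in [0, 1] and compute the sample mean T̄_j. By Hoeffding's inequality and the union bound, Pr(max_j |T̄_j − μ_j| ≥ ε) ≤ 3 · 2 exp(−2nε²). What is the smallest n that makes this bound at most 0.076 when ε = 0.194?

59

Need 2·3·exp(−2nε²) ≤ 0.076, i.e. exp(−2nε²) ≤ 0.076/6.
So 2nε² ≥ ln(6/0.076) = 4.368781.
Hence n ≥ 4.368781/(2·0.194²) = 58.040.
The smallest integer n is 59.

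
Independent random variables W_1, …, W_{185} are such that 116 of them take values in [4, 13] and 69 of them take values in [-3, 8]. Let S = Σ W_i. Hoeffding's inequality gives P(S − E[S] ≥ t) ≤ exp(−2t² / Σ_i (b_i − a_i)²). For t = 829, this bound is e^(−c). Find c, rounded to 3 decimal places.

77.457

Σ(b_i − a_i)² = 116·9² + 69·11² = 17745.
c = 2t² / 17745 = 2·829² / 17745 = 77.4574.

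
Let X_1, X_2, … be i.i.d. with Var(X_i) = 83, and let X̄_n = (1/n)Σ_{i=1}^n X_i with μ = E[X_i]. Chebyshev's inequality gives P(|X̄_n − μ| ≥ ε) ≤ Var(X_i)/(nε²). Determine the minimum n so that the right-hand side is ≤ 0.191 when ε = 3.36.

Require 83/(n·3.36²) ≤ 0.191, i.e. n ≥ 83/(0.191·3.36²) = 38.492.
The smallest integer n is 39.

39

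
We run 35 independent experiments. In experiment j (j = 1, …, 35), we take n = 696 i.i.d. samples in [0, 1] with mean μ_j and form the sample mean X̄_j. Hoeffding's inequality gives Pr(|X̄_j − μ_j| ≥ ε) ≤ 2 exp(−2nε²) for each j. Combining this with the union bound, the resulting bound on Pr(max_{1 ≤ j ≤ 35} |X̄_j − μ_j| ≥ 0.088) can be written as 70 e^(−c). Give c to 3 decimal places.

10.780

Union bound over the 35 events: Pr(max_{1 ≤ j ≤ 35} |X̄_j − μ_j| ≥ 0.088) ≤ 35·2·exp(−2nε²) = 70 exp(−2·696·0.088²).
So c = 2·696·0.088² = 10.7796.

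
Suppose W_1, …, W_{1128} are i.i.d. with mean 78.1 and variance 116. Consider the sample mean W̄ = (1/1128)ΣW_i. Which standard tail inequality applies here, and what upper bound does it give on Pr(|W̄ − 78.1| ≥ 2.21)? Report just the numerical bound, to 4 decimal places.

0.0211

With mean and variance of each term known, Chebyshev's inequality bounds the deviation of the sum (or sample mean).
Var(W̄) = Var(W_i)/n = 116/1128 = 0.10284.
Chebyshev: Pr(|W̄ − 78.1| ≥ 2.21) ≤ Var(W̄)/(2.21)² = 116/(1128·2.21²) = 0.0211.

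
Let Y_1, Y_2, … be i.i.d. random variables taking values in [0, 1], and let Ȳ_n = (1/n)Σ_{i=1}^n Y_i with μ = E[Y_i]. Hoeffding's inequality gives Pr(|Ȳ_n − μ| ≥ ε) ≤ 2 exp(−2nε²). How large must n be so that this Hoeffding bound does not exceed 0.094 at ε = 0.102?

147

Require 2·exp(−2nε²) ≤ 0.094, i.e. 2nε² ≥ ln(2/0.094) = 3.057608.
So n ≥ 3.057608 / (2·0.102²) = 146.944.
The smallest integer n is 147.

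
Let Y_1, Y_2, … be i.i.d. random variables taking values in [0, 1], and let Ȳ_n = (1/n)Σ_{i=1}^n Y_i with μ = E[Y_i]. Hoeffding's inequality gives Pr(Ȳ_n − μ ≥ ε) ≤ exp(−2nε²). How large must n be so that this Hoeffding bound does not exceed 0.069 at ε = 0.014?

Require exp(−2nε²) ≤ 0.069, i.e. 2nε² ≥ ln(1/0.069) = 2.673649.
So n ≥ 2.673649 / (2·0.014²) = 6820.533.
The smallest integer n is 6821.

6821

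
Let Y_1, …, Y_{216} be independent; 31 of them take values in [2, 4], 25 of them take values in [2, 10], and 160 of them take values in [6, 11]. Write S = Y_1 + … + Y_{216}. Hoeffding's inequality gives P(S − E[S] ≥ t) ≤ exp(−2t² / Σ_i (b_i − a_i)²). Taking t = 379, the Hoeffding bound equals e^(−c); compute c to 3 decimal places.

50.189

Σ(b_i − a_i)² = 31·2² + 25·8² + 160·5² = 5724.
c = 2t² / 5724 = 2·379² / 5724 = 50.1890.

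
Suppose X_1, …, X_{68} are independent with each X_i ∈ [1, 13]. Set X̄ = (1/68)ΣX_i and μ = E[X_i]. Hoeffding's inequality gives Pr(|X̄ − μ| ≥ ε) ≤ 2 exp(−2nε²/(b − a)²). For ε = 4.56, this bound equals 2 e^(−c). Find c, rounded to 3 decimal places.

c = 2nε²/(b − a)² = 2·68·4.56² / 12² = 19.6384.

19.638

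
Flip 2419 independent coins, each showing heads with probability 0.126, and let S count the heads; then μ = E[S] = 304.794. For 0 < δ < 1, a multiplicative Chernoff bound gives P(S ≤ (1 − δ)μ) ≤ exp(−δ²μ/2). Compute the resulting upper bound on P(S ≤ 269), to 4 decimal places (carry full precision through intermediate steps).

0.1222

Write 269 = (1 − δ)μ, so δ = 1 − 269/304.794 = 0.1174367…
Then the exponent is δ²μ/2 = (μ − 269)²/(2μ) = 2.101765.
Bound = exp(−2.101765) = 0.12224.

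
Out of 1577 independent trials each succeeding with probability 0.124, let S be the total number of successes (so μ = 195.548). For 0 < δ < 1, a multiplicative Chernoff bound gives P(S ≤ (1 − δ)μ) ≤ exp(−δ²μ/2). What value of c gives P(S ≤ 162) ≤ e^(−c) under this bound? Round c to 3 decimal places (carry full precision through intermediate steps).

2.878

Write 162 = (1 − δ)μ, so δ = 1 − 162/195.548 = 0.1715589…
Then the exponent is δ²μ/2 = (μ − 162)²/(2μ) = 2.877729.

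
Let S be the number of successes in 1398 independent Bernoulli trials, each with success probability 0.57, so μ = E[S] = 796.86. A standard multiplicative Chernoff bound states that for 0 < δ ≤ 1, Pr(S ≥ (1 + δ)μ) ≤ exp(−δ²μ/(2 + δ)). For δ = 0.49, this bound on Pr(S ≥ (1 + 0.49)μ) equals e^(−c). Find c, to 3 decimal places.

c = δ²μ/(2 + δ) = 0.49²·796.86/(2 + 0.49) = 76.8378.

76.838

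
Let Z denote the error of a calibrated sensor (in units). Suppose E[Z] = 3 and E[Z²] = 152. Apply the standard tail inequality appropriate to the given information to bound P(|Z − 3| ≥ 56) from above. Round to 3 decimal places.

The first two moments determine the variance, so Chebyshev's inequality is the sharpest standard bound available.
Var(Z) = E[Z²] − (E[Z])² = 152 − 9 = 143.
Chebyshev's inequality: P(|Z − μ| ≥ t) ≤ Var(Z)/t² = 143/3136 = 0.0456.

0.046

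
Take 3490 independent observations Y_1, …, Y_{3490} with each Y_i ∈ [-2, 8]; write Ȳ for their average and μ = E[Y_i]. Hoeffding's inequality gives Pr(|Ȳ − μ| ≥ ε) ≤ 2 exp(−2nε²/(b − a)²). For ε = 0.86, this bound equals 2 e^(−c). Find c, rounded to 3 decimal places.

c = 2nε²/(b − a)² = 2·3490·0.86² / 10² = 51.6241.

51.624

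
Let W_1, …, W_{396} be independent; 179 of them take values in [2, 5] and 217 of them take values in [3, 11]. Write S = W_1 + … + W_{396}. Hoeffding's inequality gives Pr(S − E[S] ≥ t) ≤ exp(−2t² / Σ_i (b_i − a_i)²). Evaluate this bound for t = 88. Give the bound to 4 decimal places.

Σ(b_i − a_i)² = 179·3² + 217·8² = 15499.
Exponent = 2·88² / 15499 = 0.99929.
Bound = exp(−0.99929) = 0.36814.

0.3681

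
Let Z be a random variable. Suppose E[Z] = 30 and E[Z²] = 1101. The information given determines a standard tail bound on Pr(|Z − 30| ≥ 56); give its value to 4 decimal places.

0.0641

The first two moments determine the variance, so Chebyshev's inequality is the sharpest standard bound available.
Var(Z) = E[Z²] − (E[Z])² = 1101 − 900 = 201.
Chebyshev's inequality: Pr(|Z − μ| ≥ t) ≤ Var(Z)/t² = 201/3136 = 0.0641.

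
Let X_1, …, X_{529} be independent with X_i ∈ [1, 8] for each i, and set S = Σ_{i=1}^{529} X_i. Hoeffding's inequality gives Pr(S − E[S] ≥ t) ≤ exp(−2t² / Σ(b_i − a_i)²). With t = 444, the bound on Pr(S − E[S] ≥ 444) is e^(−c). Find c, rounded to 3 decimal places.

Σ(b_i − a_i)² = 529·(7)² = 25921.
c = 2t²/25921 = 2·444²/25921 = 15.2105.

15.211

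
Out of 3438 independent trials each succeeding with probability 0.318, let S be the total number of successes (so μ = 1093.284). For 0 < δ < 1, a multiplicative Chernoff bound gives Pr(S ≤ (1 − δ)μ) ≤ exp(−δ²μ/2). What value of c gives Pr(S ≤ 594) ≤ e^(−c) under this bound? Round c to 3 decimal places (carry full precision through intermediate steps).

Write 594 = (1 − δ)μ, so δ = 1 − 594/1093.284 = 0.4566828…
Then the exponent is δ²μ/2 = (μ − 594)²/(2μ) = 114.007208.

114.007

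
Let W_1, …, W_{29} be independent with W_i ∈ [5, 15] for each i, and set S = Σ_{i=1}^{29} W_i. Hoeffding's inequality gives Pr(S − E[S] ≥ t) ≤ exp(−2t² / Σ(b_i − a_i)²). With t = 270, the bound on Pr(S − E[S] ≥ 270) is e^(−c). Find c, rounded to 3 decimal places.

50.276

Σ(b_i − a_i)² = 29·(10)² = 2900.
c = 2t²/2900 = 2·270²/2900 = 50.2759.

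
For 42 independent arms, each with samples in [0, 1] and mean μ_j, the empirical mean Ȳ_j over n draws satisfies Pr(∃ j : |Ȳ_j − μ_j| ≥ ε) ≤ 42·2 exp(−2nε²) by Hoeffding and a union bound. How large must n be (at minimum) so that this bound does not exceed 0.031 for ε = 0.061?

1063

Need 2·42·exp(−2nε²) ≤ 0.031, i.e. exp(−2nε²) ≤ 0.031/84.
So 2nε² ≥ ln(84/0.031) = 7.904585.
Hence n ≥ 7.904585/(2·0.061²) = 1062.159.
The smallest integer n is 1063.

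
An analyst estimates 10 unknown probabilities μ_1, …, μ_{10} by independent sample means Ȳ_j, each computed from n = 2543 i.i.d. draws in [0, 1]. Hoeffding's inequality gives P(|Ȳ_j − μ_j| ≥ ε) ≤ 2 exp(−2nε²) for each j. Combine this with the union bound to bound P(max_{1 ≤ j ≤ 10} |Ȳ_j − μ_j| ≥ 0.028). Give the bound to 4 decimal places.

0.3709

Per-experiment Hoeffding bound: 2·exp(−2·2543·0.028²) = 2·exp(−3.98742) = 0.037095.
Union bound over 10 events: 10·0.037095 = 0.37095.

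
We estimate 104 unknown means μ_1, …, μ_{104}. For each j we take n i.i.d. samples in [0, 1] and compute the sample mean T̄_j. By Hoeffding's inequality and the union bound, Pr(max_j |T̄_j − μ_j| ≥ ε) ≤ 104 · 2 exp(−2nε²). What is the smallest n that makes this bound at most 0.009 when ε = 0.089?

Need 2·104·exp(−2nε²) ≤ 0.009, i.e. exp(−2nε²) ≤ 0.009/208.
So 2nε² ≥ ln(208/0.009) = 10.048069.
Hence n ≥ 10.048069/(2·0.089²) = 634.268.
The smallest integer n is 635.

635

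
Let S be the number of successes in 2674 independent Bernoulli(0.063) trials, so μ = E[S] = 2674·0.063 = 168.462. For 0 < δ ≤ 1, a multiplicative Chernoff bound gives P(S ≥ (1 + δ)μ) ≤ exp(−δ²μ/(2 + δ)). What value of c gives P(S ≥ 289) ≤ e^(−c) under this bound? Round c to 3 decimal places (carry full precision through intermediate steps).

31.761

Write 289 = (1 + δ)μ, so δ = 289/168.462 − 1 = 0.7155204…
Then the exponent is δ²μ/(2 + δ) = (289 − μ)² / (μ·(2 + δ)) = 31.760910.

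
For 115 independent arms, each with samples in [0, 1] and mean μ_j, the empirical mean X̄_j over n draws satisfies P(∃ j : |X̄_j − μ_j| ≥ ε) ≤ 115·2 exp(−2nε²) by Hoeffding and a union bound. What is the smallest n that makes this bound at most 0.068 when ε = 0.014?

20731

Need 2·115·exp(−2nε²) ≤ 0.068, i.e. exp(−2nε²) ≤ 0.068/230.
So 2nε² ≥ ln(230/0.068) = 8.126327.
Hence n ≥ 8.126327/(2·0.014²) = 20730.426.
The smallest integer n is 20731.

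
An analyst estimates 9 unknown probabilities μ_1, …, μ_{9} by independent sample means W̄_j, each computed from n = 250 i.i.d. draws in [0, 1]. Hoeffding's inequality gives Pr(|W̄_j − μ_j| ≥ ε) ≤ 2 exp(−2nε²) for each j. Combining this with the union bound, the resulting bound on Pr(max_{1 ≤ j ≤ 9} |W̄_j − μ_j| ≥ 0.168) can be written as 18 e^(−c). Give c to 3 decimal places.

Union bound over the 9 events: Pr(max_{1 ≤ j ≤ 9} |W̄_j − μ_j| ≥ 0.168) ≤ 9·2·exp(−2nε²) = 18 exp(−2·250·0.168²).
So c = 2·250·0.168² = 14.1120.

14.112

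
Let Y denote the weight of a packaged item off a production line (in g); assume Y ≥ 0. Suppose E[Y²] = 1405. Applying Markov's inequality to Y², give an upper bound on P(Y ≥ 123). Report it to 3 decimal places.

Since Y ≥ 0, the event {Y ≥ 123} is the same as {Y² ≥ 15129}.
Markov's inequality applied to Y² gives P(Y² ≥ 15129) ≤ E[Y²]/15129 = 1405/15129 = 0.0929.

0.093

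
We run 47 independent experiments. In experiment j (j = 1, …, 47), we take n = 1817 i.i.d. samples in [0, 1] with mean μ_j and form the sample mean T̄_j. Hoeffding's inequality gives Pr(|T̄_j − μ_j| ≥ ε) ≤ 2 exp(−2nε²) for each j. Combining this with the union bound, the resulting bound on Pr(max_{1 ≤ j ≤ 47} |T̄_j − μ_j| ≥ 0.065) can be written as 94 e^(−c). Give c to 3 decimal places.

Union bound over the 47 events: Pr(max_{1 ≤ j ≤ 47} |T̄_j − μ_j| ≥ 0.065) ≤ 47·2·exp(−2nε²) = 94 exp(−2·1817·0.065²).
So c = 2·1817·0.065² = 15.3537.

15.354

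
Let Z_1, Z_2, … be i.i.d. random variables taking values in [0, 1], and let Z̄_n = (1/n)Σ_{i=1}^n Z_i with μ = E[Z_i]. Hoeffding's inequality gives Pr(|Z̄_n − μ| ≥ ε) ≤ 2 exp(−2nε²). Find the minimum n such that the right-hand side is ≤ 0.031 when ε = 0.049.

868

Require 2·exp(−2nε²) ≤ 0.031, i.e. 2nε² ≥ ln(2/0.031) = 4.166915.
So n ≥ 4.166915 / (2·0.049²) = 867.746.
The smallest integer n is 868.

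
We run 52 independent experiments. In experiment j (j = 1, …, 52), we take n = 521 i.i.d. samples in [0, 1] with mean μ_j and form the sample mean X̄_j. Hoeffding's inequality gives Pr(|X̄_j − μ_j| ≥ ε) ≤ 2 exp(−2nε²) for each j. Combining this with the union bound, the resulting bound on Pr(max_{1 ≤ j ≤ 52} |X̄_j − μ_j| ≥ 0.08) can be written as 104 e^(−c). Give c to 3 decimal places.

6.669

Union bound over the 52 events: Pr(max_{1 ≤ j ≤ 52} |X̄_j − μ_j| ≥ 0.08) ≤ 52·2·exp(−2nε²) = 104 exp(−2·521·0.08²).
So c = 2·521·0.08² = 6.6688.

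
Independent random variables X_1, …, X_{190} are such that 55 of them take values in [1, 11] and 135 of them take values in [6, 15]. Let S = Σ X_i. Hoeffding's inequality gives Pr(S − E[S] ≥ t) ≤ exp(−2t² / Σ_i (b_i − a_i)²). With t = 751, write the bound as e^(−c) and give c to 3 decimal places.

Σ(b_i − a_i)² = 55·10² + 135·9² = 16435.
c = 2t² / 16435 = 2·751² / 16435 = 68.6341.

68.634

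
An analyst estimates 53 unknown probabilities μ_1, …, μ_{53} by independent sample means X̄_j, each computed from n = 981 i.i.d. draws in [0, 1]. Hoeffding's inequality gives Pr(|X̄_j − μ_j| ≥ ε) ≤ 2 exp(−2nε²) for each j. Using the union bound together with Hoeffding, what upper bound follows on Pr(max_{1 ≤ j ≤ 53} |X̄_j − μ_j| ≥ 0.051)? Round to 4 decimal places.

0.6442

Per-experiment Hoeffding bound: 2·exp(−2·981·0.051²) = 2·exp(−5.10316) = 0.012155.
Union bound over 53 events: 53·0.012155 = 0.64421.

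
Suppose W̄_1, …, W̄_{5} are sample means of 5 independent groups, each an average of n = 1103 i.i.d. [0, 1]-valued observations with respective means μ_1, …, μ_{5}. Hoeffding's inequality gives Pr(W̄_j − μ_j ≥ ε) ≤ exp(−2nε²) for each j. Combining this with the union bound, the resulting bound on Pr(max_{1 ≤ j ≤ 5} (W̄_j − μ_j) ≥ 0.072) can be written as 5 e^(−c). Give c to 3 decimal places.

Union bound over the 5 events: Pr(max_{1 ≤ j ≤ 5} (W̄_j − μ_j) ≥ 0.072) ≤ 5·exp(−2nε²) = 5 exp(−2·1103·0.072²).
So c = 2·1103·0.072² = 11.4359.

11.436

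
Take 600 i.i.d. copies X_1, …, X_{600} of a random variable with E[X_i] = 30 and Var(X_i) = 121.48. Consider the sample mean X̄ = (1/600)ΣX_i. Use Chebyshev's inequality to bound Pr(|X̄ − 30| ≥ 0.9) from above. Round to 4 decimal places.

Var(X̄) = Var(X_i)/n = 121.48/600 = 0.20247.
Chebyshev: Pr(|X̄ − 30| ≥ 0.9) ≤ Var(X̄)/(0.9)² = 121.48/(600·0.9²) = 0.2500.

0.2500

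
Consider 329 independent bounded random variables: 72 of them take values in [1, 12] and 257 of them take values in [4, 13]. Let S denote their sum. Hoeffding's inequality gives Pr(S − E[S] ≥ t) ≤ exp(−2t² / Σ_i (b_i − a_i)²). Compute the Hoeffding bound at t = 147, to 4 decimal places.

0.2314

Σ(b_i − a_i)² = 72·11² + 257·9² = 29529.
Exponent = 2·147² / 29529 = 1.46358.
Bound = exp(−1.46358) = 0.23141.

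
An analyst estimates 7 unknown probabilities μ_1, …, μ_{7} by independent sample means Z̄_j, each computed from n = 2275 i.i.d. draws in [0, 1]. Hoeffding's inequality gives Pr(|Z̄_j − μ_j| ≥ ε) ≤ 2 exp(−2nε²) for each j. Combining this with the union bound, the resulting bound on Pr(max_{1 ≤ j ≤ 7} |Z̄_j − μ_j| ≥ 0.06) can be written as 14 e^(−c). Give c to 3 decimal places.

16.380

Union bound over the 7 events: Pr(max_{1 ≤ j ≤ 7} |Z̄_j − μ_j| ≥ 0.06) ≤ 7·2·exp(−2nε²) = 14 exp(−2·2275·0.06²).
So c = 2·2275·0.06² = 16.3800.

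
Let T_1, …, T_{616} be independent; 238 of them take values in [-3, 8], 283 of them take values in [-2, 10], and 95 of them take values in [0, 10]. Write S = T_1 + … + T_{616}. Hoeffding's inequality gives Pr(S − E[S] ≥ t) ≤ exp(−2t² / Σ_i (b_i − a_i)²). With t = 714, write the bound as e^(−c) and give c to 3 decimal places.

Σ(b_i − a_i)² = 238·11² + 283·12² + 95·10² = 79050.
c = 2t² / 79050 = 2·714² / 79050 = 12.8981.

12.898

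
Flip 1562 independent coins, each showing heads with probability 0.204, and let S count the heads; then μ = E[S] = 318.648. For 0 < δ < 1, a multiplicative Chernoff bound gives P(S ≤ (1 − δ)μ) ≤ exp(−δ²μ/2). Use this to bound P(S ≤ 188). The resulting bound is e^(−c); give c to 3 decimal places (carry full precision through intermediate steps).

26.783

Write 188 = (1 − δ)μ, so δ = 1 − 188/318.648 = 0.4100073…
Then the exponent is δ²μ/2 = (μ − 188)²/(2μ) = 26.783316.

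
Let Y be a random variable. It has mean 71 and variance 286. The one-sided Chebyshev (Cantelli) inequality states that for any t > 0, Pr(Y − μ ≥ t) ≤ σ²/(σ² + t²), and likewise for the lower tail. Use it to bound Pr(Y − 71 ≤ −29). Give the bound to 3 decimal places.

0.254

Here σ² = 286 and t = 29, so σ² + t² = 1127.
Cantelli's bound: 286/1127 = 0.2538.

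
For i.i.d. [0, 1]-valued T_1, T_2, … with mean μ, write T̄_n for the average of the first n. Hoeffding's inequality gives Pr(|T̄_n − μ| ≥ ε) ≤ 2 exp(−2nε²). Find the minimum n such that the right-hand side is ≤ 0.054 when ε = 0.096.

196

Require 2·exp(−2nε²) ≤ 0.054, i.e. 2nε² ≥ ln(2/0.054) = 3.611918.
So n ≥ 3.611918 / (2·0.096²) = 195.959.
The smallest integer n is 196.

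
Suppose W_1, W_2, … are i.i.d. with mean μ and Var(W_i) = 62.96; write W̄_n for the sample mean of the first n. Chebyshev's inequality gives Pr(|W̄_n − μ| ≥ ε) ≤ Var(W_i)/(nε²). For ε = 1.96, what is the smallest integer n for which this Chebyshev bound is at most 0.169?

97

Require 62.96/(n·1.96²) ≤ 0.169, i.e. n ≥ 62.96/(0.169·1.96²) = 96.976.
The smallest integer n is 97.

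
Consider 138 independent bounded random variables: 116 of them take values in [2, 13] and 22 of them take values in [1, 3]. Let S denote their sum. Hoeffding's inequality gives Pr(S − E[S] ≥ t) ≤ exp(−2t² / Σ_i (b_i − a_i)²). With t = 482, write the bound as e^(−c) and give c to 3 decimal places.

32.898

Σ(b_i − a_i)² = 116·11² + 22·2² = 14124.
c = 2t² / 14124 = 2·482² / 14124 = 32.8978.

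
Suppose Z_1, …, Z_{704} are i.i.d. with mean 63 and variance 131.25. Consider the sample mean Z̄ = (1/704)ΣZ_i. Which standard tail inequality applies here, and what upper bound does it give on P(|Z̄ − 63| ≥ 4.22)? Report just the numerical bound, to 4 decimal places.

0.0105

With mean and variance of each term known, Chebyshev's inequality bounds the deviation of the sum (or sample mean).
Var(Z̄) = Var(Z_i)/n = 131.25/704 = 0.18643.
Chebyshev: P(|Z̄ − 63| ≥ 4.22) ≤ Var(Z̄)/(4.22)² = 131.25/(704·4.22²) = 0.0105.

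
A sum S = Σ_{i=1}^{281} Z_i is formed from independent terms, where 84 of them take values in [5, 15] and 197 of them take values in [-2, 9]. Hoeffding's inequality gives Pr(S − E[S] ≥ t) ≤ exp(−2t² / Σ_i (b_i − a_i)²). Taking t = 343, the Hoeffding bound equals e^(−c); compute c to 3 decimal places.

7.299

Σ(b_i − a_i)² = 84·10² + 197·11² = 32237.
c = 2t² / 32237 = 2·343² / 32237 = 7.2990.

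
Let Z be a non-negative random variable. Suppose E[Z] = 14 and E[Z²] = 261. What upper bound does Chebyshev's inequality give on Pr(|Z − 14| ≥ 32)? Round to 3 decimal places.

Var(Z) = E[Z²] − (E[Z])² = 261 − 196 = 65.
Chebyshev's inequality: Pr(|Z − μ| ≥ t) ≤ Var(Z)/t² = 65/1024 = 0.0635.

0.063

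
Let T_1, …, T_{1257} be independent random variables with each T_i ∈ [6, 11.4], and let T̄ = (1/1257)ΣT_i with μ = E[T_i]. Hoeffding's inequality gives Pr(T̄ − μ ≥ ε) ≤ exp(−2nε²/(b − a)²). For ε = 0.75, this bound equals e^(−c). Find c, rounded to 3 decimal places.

48.495

c = 2nε²/(b − a)² = 2·1257·0.75² / 5.4² = 48.4954.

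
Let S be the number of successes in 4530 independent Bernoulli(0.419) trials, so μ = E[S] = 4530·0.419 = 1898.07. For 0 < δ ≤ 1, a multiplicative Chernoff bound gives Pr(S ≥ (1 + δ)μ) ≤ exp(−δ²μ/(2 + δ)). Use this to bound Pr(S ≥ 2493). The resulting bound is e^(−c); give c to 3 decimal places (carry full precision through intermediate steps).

80.605

Write 2493 = (1 + δ)μ, so δ = 2493/1898.07 − 1 = 0.3134394…
Then the exponent is δ²μ/(2 + δ) = (2493 − μ)² / (μ·(2 + δ)) = 80.604888.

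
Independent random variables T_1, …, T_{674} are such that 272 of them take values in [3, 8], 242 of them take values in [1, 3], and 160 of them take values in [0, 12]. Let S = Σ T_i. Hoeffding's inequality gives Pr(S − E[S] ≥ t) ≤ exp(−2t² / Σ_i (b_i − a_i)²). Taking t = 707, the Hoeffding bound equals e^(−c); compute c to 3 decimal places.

Σ(b_i − a_i)² = 272·5² + 242·2² + 160·12² = 30808.
c = 2t² / 30808 = 2·707² / 30808 = 32.4493.

32.449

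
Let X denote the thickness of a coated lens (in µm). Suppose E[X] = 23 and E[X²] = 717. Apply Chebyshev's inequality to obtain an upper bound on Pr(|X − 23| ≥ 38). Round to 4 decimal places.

Var(X) = E[X²] − (E[X])² = 717 − 529 = 188.
Chebyshev's inequality: Pr(|X − μ| ≥ t) ≤ Var(X)/t² = 188/1444 = 0.1302.

0.1302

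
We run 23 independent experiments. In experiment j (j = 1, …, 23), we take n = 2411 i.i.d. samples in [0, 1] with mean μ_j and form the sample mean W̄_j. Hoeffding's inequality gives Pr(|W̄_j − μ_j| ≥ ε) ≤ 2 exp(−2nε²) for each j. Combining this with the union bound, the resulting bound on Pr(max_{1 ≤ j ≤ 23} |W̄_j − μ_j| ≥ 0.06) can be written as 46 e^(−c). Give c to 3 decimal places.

Union bound over the 23 events: Pr(max_{1 ≤ j ≤ 23} |W̄_j − μ_j| ≥ 0.06) ≤ 23·2·exp(−2nε²) = 46 exp(−2·2411·0.06²).
So c = 2·2411·0.06² = 17.3592.

17.359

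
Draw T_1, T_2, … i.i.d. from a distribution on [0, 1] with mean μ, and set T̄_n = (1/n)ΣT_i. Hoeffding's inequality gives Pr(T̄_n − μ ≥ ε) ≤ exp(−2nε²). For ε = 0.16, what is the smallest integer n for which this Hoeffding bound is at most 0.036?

65

Require exp(−2nε²) ≤ 0.036, i.e. 2nε² ≥ ln(1/0.036) = 3.324236.
So n ≥ 3.324236 / (2·0.16²) = 64.926.
The smallest integer n is 65.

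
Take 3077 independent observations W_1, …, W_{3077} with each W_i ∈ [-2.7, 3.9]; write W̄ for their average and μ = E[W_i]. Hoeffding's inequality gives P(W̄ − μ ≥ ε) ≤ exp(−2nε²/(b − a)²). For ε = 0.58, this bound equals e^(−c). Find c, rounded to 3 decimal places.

47.525

c = 2nε²/(b − a)² = 2·3077·0.58² / 6.6² = 47.5254.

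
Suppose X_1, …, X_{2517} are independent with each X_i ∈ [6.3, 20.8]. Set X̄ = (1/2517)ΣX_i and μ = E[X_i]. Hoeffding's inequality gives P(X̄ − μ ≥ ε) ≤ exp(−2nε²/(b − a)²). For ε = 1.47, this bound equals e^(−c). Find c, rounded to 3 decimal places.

c = 2nε²/(b − a)² = 2·2517·1.47² / 14.5² = 51.7383.

51.738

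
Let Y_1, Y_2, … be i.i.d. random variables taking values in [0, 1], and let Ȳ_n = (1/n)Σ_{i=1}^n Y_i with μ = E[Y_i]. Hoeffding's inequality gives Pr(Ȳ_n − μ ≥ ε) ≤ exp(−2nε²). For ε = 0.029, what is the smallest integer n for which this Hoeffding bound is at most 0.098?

Require exp(−2nε²) ≤ 0.098, i.e. 2nε² ≥ ln(1/0.098) = 2.322788.
So n ≥ 2.322788 / (2·0.029²) = 1380.968.
The smallest integer n is 1381.

1381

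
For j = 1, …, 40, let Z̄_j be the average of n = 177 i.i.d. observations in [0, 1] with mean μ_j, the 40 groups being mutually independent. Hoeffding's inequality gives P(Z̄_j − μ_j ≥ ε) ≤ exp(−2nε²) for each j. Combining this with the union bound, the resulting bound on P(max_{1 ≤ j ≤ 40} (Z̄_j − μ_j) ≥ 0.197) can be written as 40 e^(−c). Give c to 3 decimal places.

13.738

Union bound over the 40 events: P(max_{1 ≤ j ≤ 40} (Z̄_j − μ_j) ≥ 0.197) ≤ 40·exp(−2nε²) = 40 exp(−2·177·0.197²).
So c = 2·177·0.197² = 13.7384.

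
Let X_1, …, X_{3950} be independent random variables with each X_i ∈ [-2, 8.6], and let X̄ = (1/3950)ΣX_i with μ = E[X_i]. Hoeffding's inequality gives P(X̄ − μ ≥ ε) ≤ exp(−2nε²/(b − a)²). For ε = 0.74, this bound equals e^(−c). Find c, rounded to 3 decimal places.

c = 2nε²/(b − a)² = 2·3950·0.74² / 10.6² = 38.5016.

38.502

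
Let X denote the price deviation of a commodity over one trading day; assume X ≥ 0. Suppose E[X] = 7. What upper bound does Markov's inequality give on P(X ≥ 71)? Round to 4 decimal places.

0.0986

Markov's inequality: for a non-negative random variable, P(X ≥ a) ≤ E[X]/a.
Here E[X] = 7 and a = 71, so the bound is 7/71 = 0.0986.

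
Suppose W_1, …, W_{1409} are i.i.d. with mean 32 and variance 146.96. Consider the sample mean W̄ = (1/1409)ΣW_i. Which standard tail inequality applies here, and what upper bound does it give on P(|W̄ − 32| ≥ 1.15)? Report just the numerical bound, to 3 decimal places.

With mean and variance of each term known, Chebyshev's inequality bounds the deviation of the sum (or sample mean).
Var(W̄) = Var(W_i)/n = 146.96/1409 = 0.1043.
Chebyshev: P(|W̄ − 32| ≥ 1.15) ≤ Var(W̄)/(1.15)² = 146.96/(1409·1.15²) = 0.0789.

0.079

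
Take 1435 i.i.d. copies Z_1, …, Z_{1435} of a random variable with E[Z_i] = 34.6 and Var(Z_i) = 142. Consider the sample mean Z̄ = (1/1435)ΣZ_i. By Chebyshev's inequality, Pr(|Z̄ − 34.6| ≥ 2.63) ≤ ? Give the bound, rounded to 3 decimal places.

0.014

Var(Z̄) = Var(Z_i)/n = 142/1435 = 0.098955.
Chebyshev: Pr(|Z̄ − 34.6| ≥ 2.63) ≤ Var(Z̄)/(2.63)² = 142/(1435·2.63²) = 0.0143.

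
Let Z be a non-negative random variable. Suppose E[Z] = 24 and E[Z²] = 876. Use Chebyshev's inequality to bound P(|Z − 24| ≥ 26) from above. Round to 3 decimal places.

0.444

Var(Z) = E[Z²] − (E[Z])² = 876 − 576 = 300.
Chebyshev's inequality: P(|Z − μ| ≥ t) ≤ Var(Z)/t² = 300/676 = 0.4438.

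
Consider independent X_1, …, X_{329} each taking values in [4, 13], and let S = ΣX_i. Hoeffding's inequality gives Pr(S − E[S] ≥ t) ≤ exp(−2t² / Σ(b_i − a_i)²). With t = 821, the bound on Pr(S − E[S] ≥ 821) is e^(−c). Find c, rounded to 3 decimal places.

50.587

Σ(b_i − a_i)² = 329·(9)² = 26649.
c = 2t²/26649 = 2·821²/26649 = 50.5866.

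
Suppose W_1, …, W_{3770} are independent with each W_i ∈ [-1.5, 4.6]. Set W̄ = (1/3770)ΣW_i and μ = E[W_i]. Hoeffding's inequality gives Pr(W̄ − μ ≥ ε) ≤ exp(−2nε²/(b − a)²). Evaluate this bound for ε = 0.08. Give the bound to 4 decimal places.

0.2734

Exponent: 2nε²/(b − a)² = 2·3770·0.08² / 6.1² = 1.29686.
Bound = exp(−1.29686) = 0.27339.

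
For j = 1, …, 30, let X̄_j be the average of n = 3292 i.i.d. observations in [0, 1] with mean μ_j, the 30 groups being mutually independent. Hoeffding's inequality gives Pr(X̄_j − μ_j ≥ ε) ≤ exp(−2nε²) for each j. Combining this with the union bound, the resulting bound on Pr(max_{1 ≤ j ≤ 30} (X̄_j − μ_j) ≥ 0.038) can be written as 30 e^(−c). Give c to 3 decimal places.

9.507

Union bound over the 30 events: Pr(max_{1 ≤ j ≤ 30} (X̄_j − μ_j) ≥ 0.038) ≤ 30·exp(−2nε²) = 30 exp(−2·3292·0.038²).
So c = 2·3292·0.038² = 9.5073.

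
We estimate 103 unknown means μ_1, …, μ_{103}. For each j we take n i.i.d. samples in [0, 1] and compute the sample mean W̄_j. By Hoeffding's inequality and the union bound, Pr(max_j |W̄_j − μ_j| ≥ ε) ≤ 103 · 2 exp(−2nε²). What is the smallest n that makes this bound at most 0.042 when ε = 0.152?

184

Need 2·103·exp(−2nε²) ≤ 0.042, i.e. exp(−2nε²) ≤ 0.042/206.
So 2nε² ≥ ln(206/0.042) = 8.497962.
Hence n ≥ 8.497962/(2·0.152²) = 183.907.
The smallest integer n is 184.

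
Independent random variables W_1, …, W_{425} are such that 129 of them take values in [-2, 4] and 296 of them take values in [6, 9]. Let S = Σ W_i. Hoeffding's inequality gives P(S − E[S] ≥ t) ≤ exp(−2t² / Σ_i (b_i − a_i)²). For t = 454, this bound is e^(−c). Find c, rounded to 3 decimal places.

Σ(b_i − a_i)² = 129·6² + 296·3² = 7308.
c = 2t² / 7308 = 2·454² / 7308 = 56.4083.

56.408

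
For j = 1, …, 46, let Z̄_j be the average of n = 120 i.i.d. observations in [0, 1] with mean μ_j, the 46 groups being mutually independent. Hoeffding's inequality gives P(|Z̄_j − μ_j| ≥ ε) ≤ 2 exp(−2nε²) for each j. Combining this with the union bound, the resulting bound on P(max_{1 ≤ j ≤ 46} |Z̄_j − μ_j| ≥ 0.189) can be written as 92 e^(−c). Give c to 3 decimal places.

8.573

Union bound over the 46 events: P(max_{1 ≤ j ≤ 46} |Z̄_j − μ_j| ≥ 0.189) ≤ 46·2·exp(−2nε²) = 92 exp(−2·120·0.189²).
So c = 2·120·0.189² = 8.5730.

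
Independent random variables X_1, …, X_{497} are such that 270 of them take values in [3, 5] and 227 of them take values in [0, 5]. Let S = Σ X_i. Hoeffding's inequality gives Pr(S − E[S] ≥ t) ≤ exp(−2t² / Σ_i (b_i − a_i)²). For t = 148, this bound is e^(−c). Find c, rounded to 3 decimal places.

6.485

Σ(b_i − a_i)² = 270·2² + 227·5² = 6755.
c = 2t² / 6755 = 2·148² / 6755 = 6.4853.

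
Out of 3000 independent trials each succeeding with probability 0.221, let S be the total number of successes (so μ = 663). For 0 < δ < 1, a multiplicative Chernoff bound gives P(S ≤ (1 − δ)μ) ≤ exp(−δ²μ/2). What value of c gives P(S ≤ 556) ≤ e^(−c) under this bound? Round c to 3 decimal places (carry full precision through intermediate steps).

Write 556 = (1 − δ)μ, so δ = 1 − 556/663 = 0.1613876…
Then the exponent is δ²μ/2 = (μ − 556)²/(2μ) = 8.634238.

8.634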